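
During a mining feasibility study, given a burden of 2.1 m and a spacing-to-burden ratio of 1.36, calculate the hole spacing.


Spacing = burden * ratio
= 2.1 * 1.36
= 2.856 m

2.856 m


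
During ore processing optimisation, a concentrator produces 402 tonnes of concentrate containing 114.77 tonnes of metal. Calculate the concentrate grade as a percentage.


28.5498%

Grade = (metal in concentrate / concentrate mass) * 100
= (114.77 / 402) * 100
= 0.2854975124 * 100
= 28.5498%


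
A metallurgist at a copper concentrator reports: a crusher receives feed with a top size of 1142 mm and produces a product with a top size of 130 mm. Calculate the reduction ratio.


8.7846

Reduction ratio = feed size / product size
= 1142 / 130
= 8.7846


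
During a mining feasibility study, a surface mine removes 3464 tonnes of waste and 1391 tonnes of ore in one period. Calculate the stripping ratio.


Stripping ratio = waste tonnage / ore tonnage
= 3464 / 1391
= 2.4903

2.4903


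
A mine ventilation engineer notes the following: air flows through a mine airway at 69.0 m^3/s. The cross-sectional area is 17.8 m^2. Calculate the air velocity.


Velocity = flow rate / cross-sectional area
= 69.0 / 17.8
= 3.8764 m/s

3.8764 m/s


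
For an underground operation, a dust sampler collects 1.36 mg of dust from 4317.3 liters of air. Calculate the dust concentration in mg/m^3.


Convert liters to m^3: 1 m^3 = 1000 L
Concentration = mass / volume * 1000
= 1.36 / 4317.3 * 1000
= 0.0003150116971 * 1000
= 0.315 mg/m^3

0.315 mg/m^3


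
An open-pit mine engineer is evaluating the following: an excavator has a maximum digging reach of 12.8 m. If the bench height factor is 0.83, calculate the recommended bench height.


10.624 m

Bench height = reach * factor
= 12.8 * 0.83
= 10.624 m


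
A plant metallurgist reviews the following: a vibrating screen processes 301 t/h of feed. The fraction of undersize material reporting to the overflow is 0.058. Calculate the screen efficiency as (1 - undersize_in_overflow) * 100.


Screen efficiency = (1 - fraction of undersize in overflow) * 100
= (1 - 0.058) * 100
= 0.942 * 100
= 94.2%

94.2%


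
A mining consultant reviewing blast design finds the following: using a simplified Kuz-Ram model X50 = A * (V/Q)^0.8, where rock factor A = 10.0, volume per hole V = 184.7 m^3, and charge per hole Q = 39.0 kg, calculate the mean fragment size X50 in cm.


34.6994 cm

Compute V/Q:
V/Q = 184.7 / 39.0 = 4.735897436
Raise to the power 0.8:
(V/Q)^0.8 = 4.735897436^0.8 = 3.469938925
Multiply by A:
X50 = 10.0 * 3.469938925
= 34.6994 cm


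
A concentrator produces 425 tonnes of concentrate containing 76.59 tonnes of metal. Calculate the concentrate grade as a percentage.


18.0212%

Grade = (metal in concentrate / concentrate mass) * 100
= (76.59 / 425) * 100
= 0.1802117647 * 100
= 18.0212%


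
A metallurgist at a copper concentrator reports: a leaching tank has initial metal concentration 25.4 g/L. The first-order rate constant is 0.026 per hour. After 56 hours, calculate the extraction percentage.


Compute the exponent:
-k * t = -0.026 * 56 = -1.456
Remaining concentration:
C = 25.4 * exp(-1.456)
= 25.4 * 0.2331670802
= 5.922443837 g/L
Extracted = 25.4 - 5.922443837 = 19.47755616 g/L
Extraction % = 19.47755616 / 25.4 * 100
= 76.6833%

76.6833%


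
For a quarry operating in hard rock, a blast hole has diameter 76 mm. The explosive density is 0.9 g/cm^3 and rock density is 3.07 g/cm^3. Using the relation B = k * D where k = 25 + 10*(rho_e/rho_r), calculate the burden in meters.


2.1228 m

First, compute k:
rho_e / rho_r = 0.9 / 3.07 = 0.2931596091
k = 25 + 10 * 0.2931596091 = 27.93159609
Then, compute burden:
B = k * D / 1000 = 27.93159609 * 76 / 1000
= 2122.801303 / 1000
= 2.1228 m


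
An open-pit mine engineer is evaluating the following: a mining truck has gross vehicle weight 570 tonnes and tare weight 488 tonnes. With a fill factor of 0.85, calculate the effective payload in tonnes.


69.7 tonnes

Maximum payload = gross - tare
= 570 - 488 = 82 tonnes
Effective payload = max payload * fill factor
= 82 * 0.85
= 69.7 tonnes


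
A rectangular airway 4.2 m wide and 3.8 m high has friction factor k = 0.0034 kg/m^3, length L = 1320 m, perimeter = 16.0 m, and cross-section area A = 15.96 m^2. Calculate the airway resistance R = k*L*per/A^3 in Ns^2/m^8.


Compute the numerator:
k * L * per = 0.0034 * 1320 * 16.0
= 71.808
Compute the denominator:
A^3 = 15.96^3 = 4065.356736
Resistance:
R = 71.808 / 4065.356736
= 0.0177 Ns^2/m^8

0.0177 Ns^2/m^8


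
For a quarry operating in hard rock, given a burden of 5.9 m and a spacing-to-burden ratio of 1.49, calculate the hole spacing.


Spacing = burden * ratio
= 5.9 * 1.49
= 8.791 m

8.791 m


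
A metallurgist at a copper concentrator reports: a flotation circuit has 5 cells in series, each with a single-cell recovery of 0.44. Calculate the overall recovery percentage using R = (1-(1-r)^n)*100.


Complement of single-cell recovery:
1 - r = 1 - 0.44 = 0.56
Raise to power n:
(1 - r)^5 = 0.56^5 = 0.0550731776
Overall recovery:
R = (1 - 0.0550731776) * 100
= 94.4927%

94.4927%


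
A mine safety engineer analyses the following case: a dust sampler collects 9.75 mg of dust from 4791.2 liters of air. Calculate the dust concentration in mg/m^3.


Convert liters to m^3: 1 m^3 = 1000 L
Concentration = mass / volume * 1000
= 9.75 / 4791.2 * 1000
= 0.002034980798 * 1000
= 2.035 mg/m^3

2.035 mg/m^3


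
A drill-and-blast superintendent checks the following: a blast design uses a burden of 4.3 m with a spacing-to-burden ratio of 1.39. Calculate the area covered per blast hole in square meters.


25.7011 m^2

First, find the spacing:
Spacing = burden * ratio = 4.3 * 1.39
= 5.977 m
Then, calculate the area:
Area = burden * spacing = 4.3 * 5.977
= 25.7011 m^2


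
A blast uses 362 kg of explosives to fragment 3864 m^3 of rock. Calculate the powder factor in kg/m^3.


Powder factor = explosive mass / rock volume
= 362 / 3864
= 0.0937 kg/m^3

0.0937 kg/m^3


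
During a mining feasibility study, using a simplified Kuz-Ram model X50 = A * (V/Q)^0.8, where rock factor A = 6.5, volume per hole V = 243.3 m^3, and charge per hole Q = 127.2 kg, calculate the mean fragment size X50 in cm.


Compute V/Q:
V/Q = 243.3 / 127.2 = 1.912735849
Raise to the power 0.8:
(V/Q)^0.8 = 1.912735849^0.8 = 1.680056929
Multiply by A:
X50 = 6.5 * 1.680056929
= 10.9204 cm

10.9204 cm


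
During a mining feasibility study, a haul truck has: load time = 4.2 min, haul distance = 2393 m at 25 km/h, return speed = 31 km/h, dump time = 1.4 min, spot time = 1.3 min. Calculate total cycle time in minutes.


17.2748 min

Convert haul speed to m/min: 25 * 1000/60 = 416.6666667 m/min
Haul time = 2393 / 416.6666667 = 5.7432 min
Convert return speed to m/min: 31 * 1000/60 = 516.6666667 m/min
Return time = 2393 / 516.6666667 = 4.631612903 min
Total cycle time:
= 4.2 + 5.7432 + 1.4 + 4.631612903 + 1.3
= 17.2748 min


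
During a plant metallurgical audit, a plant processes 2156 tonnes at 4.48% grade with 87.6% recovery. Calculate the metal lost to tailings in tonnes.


11.977 tonnes

Total metal in feed:
= 2156 * 4.48 / 100 = 96.5888 tonnes
Metal recovered:
= 96.5888 * 87.6 / 100 = 84.6117888 tonnes
Metal lost to tailings:
= 96.5888 - 84.6117888
= 11.977 tonnes


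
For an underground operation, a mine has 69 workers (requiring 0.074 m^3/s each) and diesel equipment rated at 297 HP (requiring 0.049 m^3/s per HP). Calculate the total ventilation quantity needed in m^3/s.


Airflow for workers:
Q_people = 69 * 0.074 = 5.106 m^3/s
Airflow for diesel equipment:
Q_diesel = 297 * 0.049 = 14.553 m^3/s
Total ventilation:
Q_total = 5.106 + 14.553
= 19.659 m^3/s

19.659 m^3/s


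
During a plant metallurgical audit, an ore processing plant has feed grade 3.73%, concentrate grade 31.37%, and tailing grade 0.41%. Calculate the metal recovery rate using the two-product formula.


90.1868%

Using the two-product formula:
R = 100 * c * (f - t) / (f * (c - t))
Numerator = 100 * 31.37 * (3.73 - 0.41)
= 100 * 31.37 * 3.32
= 10414.84
Denominator = 3.73 * (31.37 - 0.41)
= 3.73 * 30.96
= 115.4808
R = 10414.84 / 115.4808
= 90.1868%


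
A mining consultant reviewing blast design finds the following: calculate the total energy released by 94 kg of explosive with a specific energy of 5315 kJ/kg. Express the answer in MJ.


499.61 MJ

Energy = mass * specific_energy / 1000
= 94 * 5315 / 1000
= 499610 / 1000
= 499.61 MJ


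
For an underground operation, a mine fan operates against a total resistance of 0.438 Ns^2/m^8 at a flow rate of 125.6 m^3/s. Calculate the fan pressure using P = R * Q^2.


Compute Q^2:
Q^2 = 125.6^2 = 15775.36
Compute pressure:
P = R * Q^2 = 0.438 * 15775.36
= 6909.6077 Pa

6909.6077 Pa


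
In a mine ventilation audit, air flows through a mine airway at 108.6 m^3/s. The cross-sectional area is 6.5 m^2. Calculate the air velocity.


16.7077 m/s

Velocity = flow rate / cross-sectional area
= 108.6 / 6.5
= 16.7077 m/s


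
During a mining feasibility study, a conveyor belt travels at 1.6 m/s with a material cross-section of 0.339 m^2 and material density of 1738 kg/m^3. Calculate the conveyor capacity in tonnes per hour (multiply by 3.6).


3393.6883 t/h

Volumetric flow = speed * area
= 1.6 * 0.339 = 0.5424 m^3/s
Mass flow = volumetric * density
= 0.5424 * 1738 = 942.6912 kg/s
Convert to t/h: multiply by 3.6
Capacity = 942.6912 * 3.6
= 3393.6883 t/h


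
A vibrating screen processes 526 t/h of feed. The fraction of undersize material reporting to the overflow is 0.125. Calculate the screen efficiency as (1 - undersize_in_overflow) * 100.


Screen efficiency = (1 - fraction of undersize in overflow) * 100
= (1 - 0.125) * 100
= 0.875 * 100
= 87.5%

87.5%


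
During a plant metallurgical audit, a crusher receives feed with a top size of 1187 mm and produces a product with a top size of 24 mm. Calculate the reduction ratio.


Reduction ratio = feed size / product size
= 1187 / 24
= 49.4583

49.4583


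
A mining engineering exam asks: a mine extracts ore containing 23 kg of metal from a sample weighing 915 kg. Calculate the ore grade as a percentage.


Ore grade = (metal mass / ore mass) * 100
= (23 / 915) * 100
= 0.02513661202 * 100
= 2.5137%

2.5137%


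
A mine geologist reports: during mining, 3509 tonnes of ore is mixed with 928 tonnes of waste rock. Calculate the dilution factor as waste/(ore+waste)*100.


Total material = ore + waste
= 3509 + 928 = 4437 tonnes
Dilution = waste / total * 100
= 928 / 4437 * 100
= 0.2091503268 * 100
= 20.915%

20.915%


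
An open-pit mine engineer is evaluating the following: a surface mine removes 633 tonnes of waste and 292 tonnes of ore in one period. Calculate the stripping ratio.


Stripping ratio = waste tonnage / ore tonnage
= 633 / 292
= 2.1678

2.1678


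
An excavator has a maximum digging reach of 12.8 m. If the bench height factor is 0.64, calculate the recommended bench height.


Bench height = reach * factor
= 12.8 * 0.64
= 8.192 m

8.192 m


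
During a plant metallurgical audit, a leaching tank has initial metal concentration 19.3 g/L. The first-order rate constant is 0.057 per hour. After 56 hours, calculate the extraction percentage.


95.891%

Compute the exponent:
-k * t = -0.057 * 56 = -3.192
Remaining concentration:
C = 19.3 * exp(-3.192)
= 19.3 * 0.04108960949
= 0.7930294631 g/L
Extracted = 19.3 - 0.7930294631 = 18.50697054 g/L
Extraction % = 18.50697054 / 19.3 * 100
= 95.891%


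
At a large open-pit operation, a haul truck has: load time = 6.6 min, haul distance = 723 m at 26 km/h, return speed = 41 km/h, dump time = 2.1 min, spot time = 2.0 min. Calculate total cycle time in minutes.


13.4265 min

Convert haul speed to m/min: 26 * 1000/60 = 433.3333333 m/min
Haul time = 723 / 433.3333333 = 1.668461538 min
Convert return speed to m/min: 41 * 1000/60 = 683.3333333 m/min
Return time = 723 / 683.3333333 = 1.05804878 min
Total cycle time:
= 6.6 + 1.668461538 + 2.1 + 1.05804878 + 2.0
= 13.4265 min


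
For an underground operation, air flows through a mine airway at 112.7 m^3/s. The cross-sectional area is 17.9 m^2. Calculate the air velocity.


6.2961 m/s

Velocity = flow rate / cross-sectional area
= 112.7 / 17.9
= 6.2961 m/s


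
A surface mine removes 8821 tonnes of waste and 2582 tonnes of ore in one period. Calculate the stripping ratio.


Stripping ratio = waste tonnage / ore tonnage
= 8821 / 2582
= 3.4163

3.4163


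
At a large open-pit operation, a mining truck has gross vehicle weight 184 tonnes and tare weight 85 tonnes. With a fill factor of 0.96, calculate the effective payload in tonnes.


95.04 tonnes

Maximum payload = gross - tare
= 184 - 85 = 99 tonnes
Effective payload = max payload * fill factor
= 99 * 0.96
= 95.04 tonnes


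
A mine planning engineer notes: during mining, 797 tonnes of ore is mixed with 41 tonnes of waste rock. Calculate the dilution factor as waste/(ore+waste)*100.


Total material = ore + waste
= 797 + 41 = 838 tonnes
Dilution = waste / total * 100
= 41 / 838 * 100
= 0.04892601432 * 100
= 4.8926%

4.8926%


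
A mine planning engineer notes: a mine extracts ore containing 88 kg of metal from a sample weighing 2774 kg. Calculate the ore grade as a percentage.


3.1723%

Ore grade = (metal mass / ore mass) * 100
= (88 / 2774) * 100
= 0.03172314348 * 100
= 3.1723%


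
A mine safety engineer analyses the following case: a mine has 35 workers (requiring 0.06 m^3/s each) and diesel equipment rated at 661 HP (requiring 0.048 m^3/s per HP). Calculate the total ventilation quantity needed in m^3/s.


33.828 m^3/s

Airflow for workers:
Q_people = 35 * 0.06 = 2.1 m^3/s
Airflow for diesel equipment:
Q_diesel = 661 * 0.048 = 31.728 m^3/s
Total ventilation:
Q_total = 2.1 + 31.728
= 33.828 m^3/s


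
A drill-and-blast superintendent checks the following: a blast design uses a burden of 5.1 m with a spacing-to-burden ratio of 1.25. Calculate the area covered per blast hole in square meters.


First, find the spacing:
Spacing = burden * ratio = 5.1 * 1.25
= 6.375 m
Then, calculate the area:
Area = burden * spacing = 5.1 * 6.375
= 32.5125 m^2

32.5125 m^2


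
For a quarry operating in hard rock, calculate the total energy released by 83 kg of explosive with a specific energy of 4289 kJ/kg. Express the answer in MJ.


Energy = mass * specific_energy / 1000
= 83 * 4289 / 1000
= 355987 / 1000
= 355.987 MJ

355.987 MJ


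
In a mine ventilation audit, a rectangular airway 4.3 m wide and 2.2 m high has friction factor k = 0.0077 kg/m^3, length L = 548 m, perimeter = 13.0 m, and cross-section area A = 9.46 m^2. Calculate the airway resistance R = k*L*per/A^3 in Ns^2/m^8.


Compute the numerator:
k * L * per = 0.0077 * 548 * 13.0
= 54.8548
Compute the denominator:
A^3 = 9.46^3 = 846.590536
Resistance:
R = 54.8548 / 846.590536
= 0.0648 Ns^2/m^8

0.0648 Ns^2/m^8


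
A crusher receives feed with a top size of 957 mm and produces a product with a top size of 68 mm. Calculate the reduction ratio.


14.0735

Reduction ratio = feed size / product size
= 957 / 68
= 14.0735


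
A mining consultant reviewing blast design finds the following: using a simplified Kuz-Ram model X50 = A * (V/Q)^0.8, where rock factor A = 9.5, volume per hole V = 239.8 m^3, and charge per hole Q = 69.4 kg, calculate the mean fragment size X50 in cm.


Compute V/Q:
V/Q = 239.8 / 69.4 = 3.455331412
Raise to the power 0.8:
(V/Q)^0.8 = 3.455331412^0.8 = 2.696446244
Multiply by A:
X50 = 9.5 * 2.696446244
= 25.6162 cm

25.6162 cm


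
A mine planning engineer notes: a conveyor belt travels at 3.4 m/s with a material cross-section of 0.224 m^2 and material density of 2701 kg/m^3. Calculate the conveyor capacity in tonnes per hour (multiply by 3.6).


7405.4938 t/h

Volumetric flow = speed * area
= 3.4 * 0.224 = 0.7616 m^3/s
Mass flow = volumetric * density
= 0.7616 * 2701 = 2057.0816 kg/s
Convert to t/h: multiply by 3.6
Capacity = 2057.0816 * 3.6
= 7405.4938 t/h


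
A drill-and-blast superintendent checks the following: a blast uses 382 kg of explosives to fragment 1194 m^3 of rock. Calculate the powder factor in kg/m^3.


0.3199 kg/m^3

Powder factor = explosive mass / rock volume
= 382 / 1194
= 0.3199 kg/m^3


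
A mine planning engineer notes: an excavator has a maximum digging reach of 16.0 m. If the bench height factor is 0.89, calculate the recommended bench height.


Bench height = reach * factor
= 16.0 * 0.89
= 14.24 m

14.24 m


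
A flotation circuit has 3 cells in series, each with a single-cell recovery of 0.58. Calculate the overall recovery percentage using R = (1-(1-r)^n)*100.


Complement of single-cell recovery:
1 - r = 1 - 0.58 = 0.42
Raise to power n:
(1 - r)^3 = 0.42^3 = 0.074088
Overall recovery:
R = (1 - 0.074088) * 100
= 92.5912%

92.5912%


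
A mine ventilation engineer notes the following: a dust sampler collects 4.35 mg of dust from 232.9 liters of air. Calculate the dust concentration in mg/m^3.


Convert liters to m^3: 1 m^3 = 1000 L
Concentration = mass / volume * 1000
= 4.35 / 232.9 * 1000
= 0.01867754401 * 1000
= 18.6775 mg/m^3

18.6775 mg/m^3


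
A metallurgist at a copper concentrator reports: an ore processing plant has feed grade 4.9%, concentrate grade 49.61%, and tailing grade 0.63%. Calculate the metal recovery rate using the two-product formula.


Using the two-product formula:
R = 100 * c * (f - t) / (f * (c - t))
Numerator = 100 * 49.61 * (4.9 - 0.63)
= 100 * 49.61 * 4.27
= 21183.47
Denominator = 4.9 * (49.61 - 0.63)
= 4.9 * 48.98
= 240.002
R = 21183.47 / 240.002
= 88.2637%

88.2637%


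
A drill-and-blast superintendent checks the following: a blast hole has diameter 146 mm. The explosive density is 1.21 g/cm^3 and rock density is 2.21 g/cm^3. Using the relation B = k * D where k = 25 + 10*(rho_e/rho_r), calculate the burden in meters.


4.4494 m

First, compute k:
rho_e / rho_r = 1.21 / 2.21 = 0.5475113122
k = 25 + 10 * 0.5475113122 = 30.47511312
Then, compute burden:
B = k * D / 1000 = 30.47511312 * 146 / 1000
= 4449.366516 / 1000
= 4.4494 m


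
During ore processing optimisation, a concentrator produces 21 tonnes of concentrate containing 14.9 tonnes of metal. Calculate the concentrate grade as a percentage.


Grade = (metal in concentrate / concentrate mass) * 100
= (14.9 / 21) * 100
= 0.7095238095 * 100
= 70.9524%

70.9524%


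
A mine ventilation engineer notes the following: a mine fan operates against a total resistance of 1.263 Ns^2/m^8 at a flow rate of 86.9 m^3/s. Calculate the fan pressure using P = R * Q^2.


Compute Q^2:
Q^2 = 86.9^2 = 7551.61
Compute pressure:
P = R * Q^2 = 1.263 * 7551.61
= 9537.6834 Pa

9537.6834 Pa


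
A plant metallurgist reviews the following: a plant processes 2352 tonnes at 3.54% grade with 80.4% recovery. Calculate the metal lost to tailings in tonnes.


16.3191 tonnes

Total metal in feed:
= 2352 * 3.54 / 100 = 83.2608 tonnes
Metal recovered:
= 83.2608 * 80.4 / 100 = 66.9416832 tonnes
Metal lost to tailings:
= 83.2608 - 66.9416832
= 16.3191 tonnes


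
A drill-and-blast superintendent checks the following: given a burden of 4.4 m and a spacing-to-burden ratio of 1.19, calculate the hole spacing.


Spacing = burden * ratio
= 4.4 * 1.19
= 5.236 m

5.236 m


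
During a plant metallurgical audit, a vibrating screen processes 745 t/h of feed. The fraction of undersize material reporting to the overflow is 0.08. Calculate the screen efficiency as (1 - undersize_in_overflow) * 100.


92.0%

Screen efficiency = (1 - fraction of undersize in overflow) * 100
= (1 - 0.08) * 100
= 0.92 * 100
= 92.0%


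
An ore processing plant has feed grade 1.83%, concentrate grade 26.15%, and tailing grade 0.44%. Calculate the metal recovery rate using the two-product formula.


Using the two-product formula:
R = 100 * c * (f - t) / (f * (c - t))
Numerator = 100 * 26.15 * (1.83 - 0.44)
= 100 * 26.15 * 1.39
= 3634.85
Denominator = 1.83 * (26.15 - 0.44)
= 1.83 * 25.71
= 47.0493
R = 3634.85 / 47.0493
= 77.2562%

77.2562%


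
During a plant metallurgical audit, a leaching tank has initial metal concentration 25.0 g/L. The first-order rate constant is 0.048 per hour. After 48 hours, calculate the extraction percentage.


90.0141%

Compute the exponent:
-k * t = -0.048 * 48 = -2.304
Remaining concentration:
C = 25.0 * exp(-2.304)
= 25.0 * 0.09985860935
= 2.496465234 g/L
Extracted = 25.0 - 2.496465234 = 22.50353477 g/L
Extraction % = 22.50353477 / 25.0 * 100
= 90.0141%


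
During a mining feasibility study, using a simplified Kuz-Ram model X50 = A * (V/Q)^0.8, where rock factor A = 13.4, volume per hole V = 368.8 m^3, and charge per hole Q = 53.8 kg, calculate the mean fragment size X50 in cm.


Compute V/Q:
V/Q = 368.8 / 53.8 = 6.855018587
Raise to the power 0.8:
(V/Q)^0.8 = 6.855018587^0.8 = 4.664519461
Multiply by A:
X50 = 13.4 * 4.664519461
= 62.5046 cm

62.5046 cm


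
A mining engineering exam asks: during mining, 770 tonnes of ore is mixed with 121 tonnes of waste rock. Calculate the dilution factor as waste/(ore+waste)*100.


Total material = ore + waste
= 770 + 121 = 891 tonnes
Dilution = waste / total * 100
= 121 / 891 * 100
= 0.1358024691 * 100
= 13.5802%

13.5802%


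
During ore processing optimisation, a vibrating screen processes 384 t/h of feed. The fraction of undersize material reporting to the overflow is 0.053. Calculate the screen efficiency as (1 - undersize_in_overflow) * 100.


94.7%

Screen efficiency = (1 - fraction of undersize in overflow) * 100
= (1 - 0.053) * 100
= 0.947 * 100
= 94.7%


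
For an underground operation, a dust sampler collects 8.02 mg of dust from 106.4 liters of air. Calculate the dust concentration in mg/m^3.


75.3759 mg/m^3

Convert liters to m^3: 1 m^3 = 1000 L
Concentration = mass / volume * 1000
= 8.02 / 106.4 * 1000
= 0.07537593985 * 1000
= 75.3759 mg/m^3


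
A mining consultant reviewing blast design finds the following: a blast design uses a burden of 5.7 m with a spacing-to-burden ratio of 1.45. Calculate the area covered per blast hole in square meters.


First, find the spacing:
Spacing = burden * ratio = 5.7 * 1.45
= 8.265 m
Then, calculate the area:
Area = burden * spacing = 5.7 * 8.265
= 47.1105 m^2

47.1105 m^2


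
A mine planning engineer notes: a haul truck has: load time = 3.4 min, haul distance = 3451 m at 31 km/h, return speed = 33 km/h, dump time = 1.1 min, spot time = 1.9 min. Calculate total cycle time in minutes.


Convert haul speed to m/min: 31 * 1000/60 = 516.6666667 m/min
Haul time = 3451 / 516.6666667 = 6.679354839 min
Convert return speed to m/min: 33 * 1000/60 = 550 m/min
Return time = 3451 / 550 = 6.274545455 min
Total cycle time:
= 3.4 + 6.679354839 + 1.1 + 6.274545455 + 1.9
= 19.3539 min

19.3539 min


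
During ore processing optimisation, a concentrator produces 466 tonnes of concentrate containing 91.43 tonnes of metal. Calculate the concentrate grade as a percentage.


Grade = (metal in concentrate / concentrate mass) * 100
= (91.43 / 466) * 100
= 0.1962017167 * 100
= 19.6202%

19.6202%


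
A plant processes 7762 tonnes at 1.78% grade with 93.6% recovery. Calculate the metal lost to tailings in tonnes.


Total metal in feed:
= 7762 * 1.78 / 100 = 138.1636 tonnes
Metal recovered:
= 138.1636 * 93.6 / 100 = 129.3211296 tonnes
Metal lost to tailings:
= 138.1636 - 129.3211296
= 8.8425 tonnes

8.8425 tonnes


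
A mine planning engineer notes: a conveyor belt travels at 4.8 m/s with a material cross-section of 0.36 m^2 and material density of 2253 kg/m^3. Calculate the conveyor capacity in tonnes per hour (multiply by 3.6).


Volumetric flow = speed * area
= 4.8 * 0.36 = 1.728 m^3/s
Mass flow = volumetric * density
= 1.728 * 2253 = 3893.184 kg/s
Convert to t/h: multiply by 3.6
Capacity = 3893.184 * 3.6
= 14015.4624 t/h

14015.4624 t/h


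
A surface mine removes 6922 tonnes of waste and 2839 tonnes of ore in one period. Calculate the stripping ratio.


2.4382

Stripping ratio = waste tonnage / ore tonnage
= 6922 / 2839
= 2.4382


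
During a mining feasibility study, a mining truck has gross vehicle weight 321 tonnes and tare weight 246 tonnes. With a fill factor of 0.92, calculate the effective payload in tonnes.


69.0 tonnes

Maximum payload = gross - tare
= 321 - 246 = 75 tonnes
Effective payload = max payload * fill factor
= 75 * 0.92
= 69.0 tonnes


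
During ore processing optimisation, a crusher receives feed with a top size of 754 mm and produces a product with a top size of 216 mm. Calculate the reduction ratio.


3.4907

Reduction ratio = feed size / product size
= 754 / 216
= 3.4907


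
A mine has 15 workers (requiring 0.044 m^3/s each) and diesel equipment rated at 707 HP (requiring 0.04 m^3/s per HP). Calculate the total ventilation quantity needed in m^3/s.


Airflow for workers:
Q_people = 15 * 0.044 = 0.66 m^3/s
Airflow for diesel equipment:
Q_diesel = 707 * 0.04 = 28.28 m^3/s
Total ventilation:
Q_total = 0.66 + 28.28
= 28.94 m^3/s

28.94 m^3/s


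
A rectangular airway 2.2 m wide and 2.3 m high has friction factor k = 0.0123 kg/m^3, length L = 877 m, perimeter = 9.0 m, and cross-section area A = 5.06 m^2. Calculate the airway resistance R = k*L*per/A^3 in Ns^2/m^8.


0.7494 Ns^2/m^8

Compute the numerator:
k * L * per = 0.0123 * 877 * 9.0
= 97.0839
Compute the denominator:
A^3 = 5.06^3 = 129.554216
Resistance:
R = 97.0839 / 129.554216
= 0.7494 Ns^2/m^8


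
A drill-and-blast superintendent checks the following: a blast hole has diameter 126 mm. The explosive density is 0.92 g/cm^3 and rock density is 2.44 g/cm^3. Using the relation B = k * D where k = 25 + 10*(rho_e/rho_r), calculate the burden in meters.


3.6251 m

First, compute k:
rho_e / rho_r = 0.92 / 2.44 = 0.3770491803
k = 25 + 10 * 0.3770491803 = 28.7704918
Then, compute burden:
B = k * D / 1000 = 28.7704918 * 126 / 1000
= 3625.081967 / 1000
= 3.6251 m


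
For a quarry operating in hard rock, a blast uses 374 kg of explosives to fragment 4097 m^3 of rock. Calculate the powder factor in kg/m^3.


Powder factor = explosive mass / rock volume
= 374 / 4097
= 0.0913 kg/m^3

0.0913 kg/m^3


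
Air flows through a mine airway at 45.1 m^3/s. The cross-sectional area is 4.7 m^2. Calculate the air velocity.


9.5957 m/s

Velocity = flow rate / cross-sectional area
= 45.1 / 4.7
= 9.5957 m/s


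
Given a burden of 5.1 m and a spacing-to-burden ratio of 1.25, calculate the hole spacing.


6.375 m

Spacing = burden * ratio
= 5.1 * 1.25
= 6.375 m


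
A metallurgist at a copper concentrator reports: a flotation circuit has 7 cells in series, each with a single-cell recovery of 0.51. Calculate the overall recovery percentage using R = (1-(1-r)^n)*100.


99.3218%

Complement of single-cell recovery:
1 - r = 1 - 0.51 = 0.49
Raise to power n:
(1 - r)^7 = 0.49^7 = 0.006782230728
Overall recovery:
R = (1 - 0.006782230728) * 100
= 99.3218%


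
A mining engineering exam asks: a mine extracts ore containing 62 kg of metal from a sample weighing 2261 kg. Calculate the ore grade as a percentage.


Ore grade = (metal mass / ore mass) * 100
= (62 / 2261) * 100
= 0.02742149491 * 100
= 2.7421%

2.7421%


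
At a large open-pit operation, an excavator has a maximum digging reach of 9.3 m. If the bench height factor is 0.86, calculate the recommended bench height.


7.998 m

Bench height = reach * factor
= 9.3 * 0.86
= 7.998 m


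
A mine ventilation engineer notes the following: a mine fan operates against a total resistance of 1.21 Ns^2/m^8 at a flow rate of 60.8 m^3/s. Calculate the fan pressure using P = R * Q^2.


4472.9344 Pa

Compute Q^2:
Q^2 = 60.8^2 = 3696.64
Compute pressure:
P = R * Q^2 = 1.21 * 3696.64
= 4472.9344 Pa


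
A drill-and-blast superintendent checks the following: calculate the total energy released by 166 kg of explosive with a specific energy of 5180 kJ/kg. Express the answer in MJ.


859.88 MJ

Energy = mass * specific_energy / 1000
= 166 * 5180 / 1000
= 859880 / 1000
= 859.88 MJ


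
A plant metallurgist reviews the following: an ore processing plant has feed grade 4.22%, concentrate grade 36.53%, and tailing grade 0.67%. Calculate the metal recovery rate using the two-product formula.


Using the two-product formula:
R = 100 * c * (f - t) / (f * (c - t))
Numerator = 100 * 36.53 * (4.22 - 0.67)
= 100 * 36.53 * 3.55
= 12968.15
Denominator = 4.22 * (36.53 - 0.67)
= 4.22 * 35.86
= 151.3292
R = 12968.15 / 151.3292
= 85.695%

85.695%


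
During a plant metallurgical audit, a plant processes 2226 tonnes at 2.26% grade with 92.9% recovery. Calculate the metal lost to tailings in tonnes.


Total metal in feed:
= 2226 * 2.26 / 100 = 50.3076 tonnes
Metal recovered:
= 50.3076 * 92.9 / 100 = 46.7357604 tonnes
Metal lost to tailings:
= 50.3076 - 46.7357604
= 3.5718 tonnes

3.5718 tonnes


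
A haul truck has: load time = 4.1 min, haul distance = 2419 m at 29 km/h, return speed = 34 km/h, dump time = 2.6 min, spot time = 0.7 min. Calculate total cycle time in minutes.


16.6737 min

Convert haul speed to m/min: 29 * 1000/60 = 483.3333333 m/min
Haul time = 2419 / 483.3333333 = 5.004827586 min
Convert return speed to m/min: 34 * 1000/60 = 566.6666667 m/min
Return time = 2419 / 566.6666667 = 4.268823529 min
Total cycle time:
= 4.1 + 5.004827586 + 2.6 + 4.268823529 + 0.7
= 16.6737 min


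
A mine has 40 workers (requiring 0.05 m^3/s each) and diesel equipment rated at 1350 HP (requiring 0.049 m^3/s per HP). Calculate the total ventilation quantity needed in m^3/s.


68.15 m^3/s

Airflow for workers:
Q_people = 40 * 0.05 = 2.0 m^3/s
Airflow for diesel equipment:
Q_diesel = 1350 * 0.049 = 66.15 m^3/s
Total ventilation:
Q_total = 2.0 + 66.15
= 68.15 m^3/s


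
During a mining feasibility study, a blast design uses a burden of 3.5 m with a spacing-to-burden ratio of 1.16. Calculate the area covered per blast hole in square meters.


14.21 m^2

First, find the spacing:
Spacing = burden * ratio = 3.5 * 1.16
= 4.06 m
Then, calculate the area:
Area = burden * spacing = 3.5 * 4.06
= 14.21 m^2


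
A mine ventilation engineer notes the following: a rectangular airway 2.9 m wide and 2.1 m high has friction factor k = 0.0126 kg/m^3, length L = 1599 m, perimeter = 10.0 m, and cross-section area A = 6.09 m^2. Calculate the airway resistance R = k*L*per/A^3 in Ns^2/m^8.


0.892 Ns^2/m^8

Compute the numerator:
k * L * per = 0.0126 * 1599 * 10.0
= 201.474
Compute the denominator:
A^3 = 6.09^3 = 225.866529
Resistance:
R = 201.474 / 225.866529
= 0.892 Ns^2/m^8


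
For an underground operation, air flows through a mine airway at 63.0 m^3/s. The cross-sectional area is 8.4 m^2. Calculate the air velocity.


Velocity = flow rate / cross-sectional area
= 63.0 / 8.4
= 7.5 m/s

7.5 m/s


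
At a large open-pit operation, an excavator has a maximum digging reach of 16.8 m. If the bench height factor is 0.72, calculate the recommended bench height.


Bench height = reach * factor
= 16.8 * 0.72
= 12.096 m

12.096 m


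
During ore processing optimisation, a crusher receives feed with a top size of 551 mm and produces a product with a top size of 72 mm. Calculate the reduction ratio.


7.6528

Reduction ratio = feed size / product size
= 551 / 72
= 7.6528


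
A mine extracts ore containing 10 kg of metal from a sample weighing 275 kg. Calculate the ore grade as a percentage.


3.6364%

Ore grade = (metal mass / ore mass) * 100
= (10 / 275) * 100
= 0.03636363636 * 100
= 3.6364%


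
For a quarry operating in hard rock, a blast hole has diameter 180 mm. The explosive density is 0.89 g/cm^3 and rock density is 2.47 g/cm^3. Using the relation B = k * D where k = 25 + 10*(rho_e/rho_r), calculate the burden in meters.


First, compute k:
rho_e / rho_r = 0.89 / 2.47 = 0.3603238866
k = 25 + 10 * 0.3603238866 = 28.60323887
Then, compute burden:
B = k * D / 1000 = 28.60323887 * 180 / 1000
= 5148.582996 / 1000
= 5.1486 m

5.1486 m


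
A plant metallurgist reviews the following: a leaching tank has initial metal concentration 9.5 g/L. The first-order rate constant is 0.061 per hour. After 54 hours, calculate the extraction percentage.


96.2895%

Compute the exponent:
-k * t = -0.061 * 54 = -3.294
Remaining concentration:
C = 9.5 * exp(-3.294)
= 9.5 * 0.03710513163
= 0.3524987505 g/L
Extracted = 9.5 - 0.3524987505 = 9.147501249 g/L
Extraction % = 9.147501249 / 9.5 * 100
= 96.2895%


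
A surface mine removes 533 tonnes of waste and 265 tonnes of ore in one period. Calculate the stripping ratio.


2.0113

Stripping ratio = waste tonnage / ore tonnage
= 533 / 265
= 2.0113


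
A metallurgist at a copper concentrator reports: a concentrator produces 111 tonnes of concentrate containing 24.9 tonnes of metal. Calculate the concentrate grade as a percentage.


Grade = (metal in concentrate / concentrate mass) * 100
= (24.9 / 111) * 100
= 0.2243243243 * 100
= 22.4324%

22.4324%


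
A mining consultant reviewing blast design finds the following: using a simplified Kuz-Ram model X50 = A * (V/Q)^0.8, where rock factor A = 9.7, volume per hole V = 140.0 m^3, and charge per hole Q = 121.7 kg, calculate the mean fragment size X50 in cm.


Compute V/Q:
V/Q = 140.0 / 121.7 = 1.150369762
Raise to the power 0.8:
(V/Q)^0.8 = 1.150369762^0.8 = 1.118587511
Multiply by A:
X50 = 9.7 * 1.118587511
= 10.8503 cm

10.8503 cm


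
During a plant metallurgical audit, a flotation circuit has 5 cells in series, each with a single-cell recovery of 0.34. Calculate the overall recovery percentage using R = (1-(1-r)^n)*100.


Complement of single-cell recovery:
1 - r = 1 - 0.34 = 0.66
Raise to power n:
(1 - r)^5 = 0.66^5 = 0.1252332576
Overall recovery:
R = (1 - 0.1252332576) * 100
= 87.4767%

87.4767%


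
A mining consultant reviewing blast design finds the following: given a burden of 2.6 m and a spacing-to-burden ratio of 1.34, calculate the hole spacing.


3.484 m

Spacing = burden * ratio
= 2.6 * 1.34
= 3.484 m


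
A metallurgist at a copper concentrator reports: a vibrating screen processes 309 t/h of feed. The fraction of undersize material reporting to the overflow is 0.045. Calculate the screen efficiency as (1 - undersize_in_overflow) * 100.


Screen efficiency = (1 - fraction of undersize in overflow) * 100
= (1 - 0.045) * 100
= 0.955 * 100
= 95.5%

95.5%


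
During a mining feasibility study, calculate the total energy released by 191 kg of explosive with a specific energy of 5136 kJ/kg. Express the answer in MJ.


Energy = mass * specific_energy / 1000
= 191 * 5136 / 1000
= 980976 / 1000
= 980.976 MJ

980.976 MJ


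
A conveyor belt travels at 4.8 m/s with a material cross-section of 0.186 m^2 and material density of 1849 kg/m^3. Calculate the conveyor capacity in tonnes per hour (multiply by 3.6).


Volumetric flow = speed * area
= 4.8 * 0.186 = 0.8928 m^3/s
Mass flow = volumetric * density
= 0.8928 * 1849 = 1650.7872 kg/s
Convert to t/h: multiply by 3.6
Capacity = 1650.7872 * 3.6
= 5942.8339 t/h

5942.8339 t/h


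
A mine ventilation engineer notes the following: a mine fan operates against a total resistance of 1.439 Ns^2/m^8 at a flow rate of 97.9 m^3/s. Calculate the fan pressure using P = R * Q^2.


Compute Q^2:
Q^2 = 97.9^2 = 9584.41
Compute pressure:
P = R * Q^2 = 1.439 * 9584.41
= 13791.966 Pa

13791.966 Pa


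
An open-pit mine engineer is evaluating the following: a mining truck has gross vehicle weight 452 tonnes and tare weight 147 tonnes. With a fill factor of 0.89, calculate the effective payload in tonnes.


Maximum payload = gross - tare
= 452 - 147 = 305 tonnes
Effective payload = max payload * fill factor
= 305 * 0.89
= 271.45 tonnes

271.45 tonnes


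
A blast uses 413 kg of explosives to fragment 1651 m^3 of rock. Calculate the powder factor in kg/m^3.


0.2502 kg/m^3

Powder factor = explosive mass / rock volume
= 413 / 1651
= 0.2502 kg/m^3


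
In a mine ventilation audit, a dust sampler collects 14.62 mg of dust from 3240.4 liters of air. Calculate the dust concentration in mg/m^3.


Convert liters to m^3: 1 m^3 = 1000 L
Concentration = mass / volume * 1000
= 14.62 / 3240.4 * 1000
= 0.004511788668 * 1000
= 4.5118 mg/m^3

4.5118 mg/m^3


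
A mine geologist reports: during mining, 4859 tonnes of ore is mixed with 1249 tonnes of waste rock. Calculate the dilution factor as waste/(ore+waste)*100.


20.4486%

Total material = ore + waste
= 4859 + 1249 = 6108 tonnes
Dilution = waste / total * 100
= 1249 / 6108 * 100
= 0.2044859201 * 100
= 20.4486%


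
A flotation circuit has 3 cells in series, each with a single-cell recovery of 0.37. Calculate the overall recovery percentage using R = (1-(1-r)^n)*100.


Complement of single-cell recovery:
1 - r = 1 - 0.37 = 0.63
Raise to power n:
(1 - r)^3 = 0.63^3 = 0.250047
Overall recovery:
R = (1 - 0.250047) * 100
= 74.9953%

74.9953%


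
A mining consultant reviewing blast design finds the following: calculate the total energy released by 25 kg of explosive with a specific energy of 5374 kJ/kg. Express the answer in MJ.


134.35 MJ

Energy = mass * specific_energy / 1000
= 25 * 5374 / 1000
= 134350 / 1000
= 134.35 MJ


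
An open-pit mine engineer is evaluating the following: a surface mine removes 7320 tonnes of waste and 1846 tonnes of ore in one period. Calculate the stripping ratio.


Stripping ratio = waste tonnage / ore tonnage
= 7320 / 1846
= 3.9653

3.9653


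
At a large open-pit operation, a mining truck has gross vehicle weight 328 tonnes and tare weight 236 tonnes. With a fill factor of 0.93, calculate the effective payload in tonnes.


85.56 tonnes

Maximum payload = gross - tare
= 328 - 236 = 92 tonnes
Effective payload = max payload * fill factor
= 92 * 0.93
= 85.56 tonnes


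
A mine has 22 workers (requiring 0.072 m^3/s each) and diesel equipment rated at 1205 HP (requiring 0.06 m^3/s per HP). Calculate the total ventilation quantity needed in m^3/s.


73.884 m^3/s

Airflow for workers:
Q_people = 22 * 0.072 = 1.584 m^3/s
Airflow for diesel equipment:
Q_diesel = 1205 * 0.06 = 72.3 m^3/s
Total ventilation:
Q_total = 1.584 + 72.3
= 73.884 m^3/s


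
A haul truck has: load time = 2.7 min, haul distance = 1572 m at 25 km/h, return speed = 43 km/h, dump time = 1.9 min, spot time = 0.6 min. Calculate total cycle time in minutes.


11.1663 min

Convert haul speed to m/min: 25 * 1000/60 = 416.6666667 m/min
Haul time = 1572 / 416.6666667 = 3.7728 min
Convert return speed to m/min: 43 * 1000/60 = 716.6666667 m/min
Return time = 1572 / 716.6666667 = 2.193488372 min
Total cycle time:
= 2.7 + 3.7728 + 1.9 + 2.193488372 + 0.6
= 11.1663 min


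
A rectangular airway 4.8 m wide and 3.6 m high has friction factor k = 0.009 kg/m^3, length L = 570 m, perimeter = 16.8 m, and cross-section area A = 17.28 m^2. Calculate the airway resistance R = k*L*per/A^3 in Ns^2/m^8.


0.0167 Ns^2/m^8

Compute the numerator:
k * L * per = 0.009 * 570 * 16.8
= 86.184
Compute the denominator:
A^3 = 17.28^3 = 5159.780352
Resistance:
R = 86.184 / 5159.780352
= 0.0167 Ns^2/m^8


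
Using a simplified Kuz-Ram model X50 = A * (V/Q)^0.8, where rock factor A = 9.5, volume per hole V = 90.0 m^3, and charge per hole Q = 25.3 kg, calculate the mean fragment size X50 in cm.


Compute V/Q:
V/Q = 90.0 / 25.3 = 3.557312253
Raise to the power 0.8:
(V/Q)^0.8 = 3.557312253^0.8 = 2.759926971
Multiply by A:
X50 = 9.5 * 2.759926971
= 26.2193 cm

26.2193 cm


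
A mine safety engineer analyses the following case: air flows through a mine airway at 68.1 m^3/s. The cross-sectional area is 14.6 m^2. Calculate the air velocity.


4.6644 m/s

Velocity = flow rate / cross-sectional area
= 68.1 / 14.6
= 4.6644 m/s


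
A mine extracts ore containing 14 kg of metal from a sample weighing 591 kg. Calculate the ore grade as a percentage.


2.3689%

Ore grade = (metal mass / ore mass) * 100
= (14 / 591) * 100
= 0.02368866328 * 100
= 2.3689%
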